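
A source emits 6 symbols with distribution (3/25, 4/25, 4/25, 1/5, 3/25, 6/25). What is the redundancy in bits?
0.0463 bits

Redundancy measures how far a source is from maximum entropy:
R = H_max - H(X)

Maximum entropy for 6 symbols: H_max = log_2(6) = 2.5850 bits
Actual entropy: H(X) = 2.5387 bits
Redundancy: R = 2.5850 - 2.5387 = 0.0463 bits

This redundancy represents potential for compression: the source could be compressed by 0.0463 bits per symbol.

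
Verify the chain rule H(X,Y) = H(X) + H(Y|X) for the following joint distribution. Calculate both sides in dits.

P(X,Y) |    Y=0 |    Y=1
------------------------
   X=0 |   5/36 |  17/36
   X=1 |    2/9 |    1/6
H(X,Y) = 0.5478, H(X) = 0.2902, H(Y|X) = 0.2576 (all in dits)

Chain rule: H(X,Y) = H(X) + H(Y|X)

Left side — joint entropy directly:
H(X,Y) = -Σ p(x,y) log p(x,y) = 0.5478 dits

Right side — compute H(Y|X) from the conditional distributions:
P(X) = (11/18, 7/18), so H(X) = 0.2902 dits
H(Y|X) = Σ_x P(X=x) · H(Y|X=x):
  P(Y|X=0) = (5/22, 17/22), H(Y|X=0) = 0.2328, weight P(X=0) = 11/18
  P(Y|X=1) = (4/7, 3/7), H(Y|X=1) = 0.2966, weight P(X=1) = 7/18
H(Y|X) = 0.2576 dits

H(X) + H(Y|X) = 0.2902 + 0.2576 = 0.5478 dits

Both sides equal 0.5478 dits. ✓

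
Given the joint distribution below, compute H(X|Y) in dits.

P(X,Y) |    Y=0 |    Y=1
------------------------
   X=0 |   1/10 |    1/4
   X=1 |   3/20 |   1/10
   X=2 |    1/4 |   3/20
0.4472 dits

Using the chain rule: H(X|Y) = H(X,Y) - H(Y)

First, compute H(X,Y) = 0.7482 dits

Marginal P(Y) = (1/2, 1/2)
H(Y) = 0.3010 dits

H(X|Y) = H(X,Y) - H(Y) = 0.7482 - 0.3010 = 0.4472 dits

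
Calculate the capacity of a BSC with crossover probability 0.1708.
0.3405 bits

For a binary symmetric channel (BSC) with error probability p:
Capacity C = 1 - H(p) bits per symbol

where H(p) = -p log₂(p) - (1-p) log₂(1-p) is the binary entropy function.

H(0.1708) = 0.6595 bits
C = 1 - 0.6595 = 0.3405 bits per symbol

This means we can reliably transmit up to 0.3405 bits of information per channel use.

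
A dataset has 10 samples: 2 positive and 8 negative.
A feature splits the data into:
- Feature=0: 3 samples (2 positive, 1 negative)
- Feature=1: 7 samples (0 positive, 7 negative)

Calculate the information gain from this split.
0.4464 bits

Information Gain = H(Y) - H(Y|Feature)

Before split:
P(positive) = 2/10 = 0.2000
H(Y) = 0.7219 bits

After split:
Feature=0: H = 0.9183 bits (weight = 3/10)
Feature=1: H = 0.0000 bits (weight = 7/10)
H(Y|Feature) = (3/10)×0.9183 + (7/10)×0.0000 = 0.2755 bits

Information Gain = 0.7219 - 0.2755 = 0.4464 bits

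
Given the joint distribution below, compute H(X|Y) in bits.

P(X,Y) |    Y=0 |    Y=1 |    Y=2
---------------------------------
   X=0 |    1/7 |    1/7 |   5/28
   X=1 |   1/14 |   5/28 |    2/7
0.9616 bits

Using the chain rule: H(X|Y) = H(X,Y) - H(Y)

First, compute H(X,Y) = 2.4781 bits

Marginal P(Y) = (3/14, 9/28, 13/28)
H(Y) = 1.5165 bits

H(X|Y) = H(X,Y) - H(Y) = 2.4781 - 1.5165 = 0.9616 bits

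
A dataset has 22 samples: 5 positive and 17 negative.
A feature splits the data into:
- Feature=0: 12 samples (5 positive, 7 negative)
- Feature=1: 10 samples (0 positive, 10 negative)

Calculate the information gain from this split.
0.2388 bits

Information Gain = H(Y) - H(Y|Feature)

Before split:
P(positive) = 5/22 = 0.2273
H(Y) = 0.7732 bits

After split:
Feature=0: H = 0.9799 bits (weight = 12/22)
Feature=1: H = 0.0000 bits (weight = 10/22)
H(Y|Feature) = (12/22)×0.9799 + (10/22)×0.0000 = 0.5345 bits

Information Gain = 0.7732 - 0.5345 = 0.2388 bits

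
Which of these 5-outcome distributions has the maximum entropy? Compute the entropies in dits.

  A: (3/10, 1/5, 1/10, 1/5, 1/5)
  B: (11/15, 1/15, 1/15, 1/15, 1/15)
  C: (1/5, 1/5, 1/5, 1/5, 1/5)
C

For a discrete distribution over n outcomes, entropy is maximized by the uniform distribution.

Computing entropies:
H(A) = 0.6762 dits
H(B) = 0.4124 dits
H(C) = 0.6990 dits

The uniform distribution (where all probabilities equal 1/5) achieves the maximum entropy of log_10(5) = 0.6990 dits.

Distribution C has the highest entropy.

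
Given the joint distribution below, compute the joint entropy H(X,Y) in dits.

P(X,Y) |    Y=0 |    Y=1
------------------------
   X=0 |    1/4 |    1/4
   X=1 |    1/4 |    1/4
0.6021 dits

Joint entropy is H(X,Y) = -Σ_{x,y} p(x,y) log p(x,y).

Summing over all non-zero entries:
H(X,Y) = -[1/4·log_10(1/4) + 1/4·log_10(1/4) + 1/4·log_10(1/4) + 1/4·log_10(1/4)]
H(X,Y) = 0.6021 dits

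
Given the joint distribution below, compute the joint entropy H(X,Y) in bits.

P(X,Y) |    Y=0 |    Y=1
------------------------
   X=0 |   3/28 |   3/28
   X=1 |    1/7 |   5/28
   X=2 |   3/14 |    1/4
2.5116 bits

Joint entropy is H(X,Y) = -Σ_{x,y} p(x,y) log p(x,y).

Summing over all non-zero entries:
H(X,Y) = -[3/28·log_2(3/28) + 3/28·log_2(3/28) + 1/7·log_2(1/7) + 5/28·log_2(5/28) + 3/14·log_2(3/14) + 1/4·log_2(1/4)]
H(X,Y) = 2.5116 bits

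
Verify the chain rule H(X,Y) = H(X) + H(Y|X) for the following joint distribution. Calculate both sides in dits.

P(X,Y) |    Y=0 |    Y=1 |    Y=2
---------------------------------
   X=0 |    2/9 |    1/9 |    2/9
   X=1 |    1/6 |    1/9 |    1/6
H(X,Y) = 0.7618, H(X) = 0.2983, H(Y|X) = 0.4634 (all in dits)

Chain rule: H(X,Y) = H(X) + H(Y|X)

Left side — joint entropy directly:
H(X,Y) = -Σ p(x,y) log p(x,y) = 0.7618 dits

Right side — compute H(Y|X) from the conditional distributions:
P(X) = (5/9, 4/9), so H(X) = 0.2983 dits
H(Y|X) = Σ_x P(X=x) · H(Y|X=x):
  P(Y|X=0) = (2/5, 1/5, 2/5), H(Y|X=0) = 0.4581, weight P(X=0) = 5/9
  P(Y|X=1) = (3/8, 1/4, 3/8), H(Y|X=1) = 0.4700, weight P(X=1) = 4/9
H(Y|X) = 0.4634 dits

H(X) + H(Y|X) = 0.2983 + 0.4634 = 0.7618 dits

Both sides equal 0.7618 dits. ✓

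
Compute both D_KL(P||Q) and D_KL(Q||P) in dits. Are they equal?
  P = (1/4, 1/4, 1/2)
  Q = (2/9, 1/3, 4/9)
D_KL(P||Q) = 0.0071, D_KL(Q||P) = 0.0075

KL divergence is not symmetric: D_KL(P||Q) ≠ D_KL(Q||P) in general.

D_KL(P||Q) = 0.0071 dits
D_KL(Q||P) = 0.0075 dits

No, they are not equal!

This asymmetry is why KL divergence is not a true distance metric.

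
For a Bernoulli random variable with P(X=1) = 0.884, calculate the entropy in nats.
0.3589 nats

The binary entropy function is:
H(p) = -p log(p) - (1-p) log(1-p)

H(0.884) = -0.884 × log_e(0.884) - 0.116 × log_e(0.116)
H(0.884) = 0.3589 nats

Note: Binary entropy is maximized at p=0.5 (H=1 bit) and minimized at p=0 or p=1 (H=0).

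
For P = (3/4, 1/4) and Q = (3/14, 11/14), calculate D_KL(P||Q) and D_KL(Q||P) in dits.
D_KL(P||Q) = 0.2837, D_KL(Q||P) = 0.2742

KL divergence is not symmetric: D_KL(P||Q) ≠ D_KL(Q||P) in general.

D_KL(P||Q) = 0.2837 dits
D_KL(Q||P) = 0.2742 dits

No, they are not equal!

This asymmetry is why KL divergence is not a true distance metric.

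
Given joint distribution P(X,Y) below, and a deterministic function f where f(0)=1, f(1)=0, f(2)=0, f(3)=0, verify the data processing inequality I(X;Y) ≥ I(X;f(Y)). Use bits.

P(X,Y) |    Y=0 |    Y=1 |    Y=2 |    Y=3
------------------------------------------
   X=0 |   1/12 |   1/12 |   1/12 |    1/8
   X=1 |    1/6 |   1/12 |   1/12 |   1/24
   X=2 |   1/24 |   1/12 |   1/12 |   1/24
I(X;Y) = 0.0810, I(X;f(Y)) = 0.0501, inequality holds: 0.0810 ≥ 0.0501

Data Processing Inequality: For any Markov chain X → Y → Z, we have I(X;Y) ≥ I(X;Z).

Here Z = f(Y) is a deterministic function of Y, forming X → Y → Z.

Original I(X;Y) = 0.0810 bits

After applying f:
P(X,Z) where Z=f(Y):
- P(X,Z=0) = P(X,Y=1) + P(X,Y=2) + P(X,Y=3)
- P(X,Z=1) = P(X,Y=0)

I(X;Z) = I(X;f(Y)) = 0.0501 bits

Verification: 0.0810 ≥ 0.0501 ✓

Information cannot be created by processing; the function f can only lose information about X.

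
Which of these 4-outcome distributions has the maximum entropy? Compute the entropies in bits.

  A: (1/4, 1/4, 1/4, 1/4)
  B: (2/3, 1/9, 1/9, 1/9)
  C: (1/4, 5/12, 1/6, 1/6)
A

For a discrete distribution over n outcomes, entropy is maximized by the uniform distribution.

Computing entropies:
H(A) = 2.0000 bits
H(B) = 1.4466 bits
H(C) = 1.8879 bits

The uniform distribution (where all probabilities equal 1/4) achieves the maximum entropy of log_2(4) = 2.0000 bits.

Distribution A has the highest entropy.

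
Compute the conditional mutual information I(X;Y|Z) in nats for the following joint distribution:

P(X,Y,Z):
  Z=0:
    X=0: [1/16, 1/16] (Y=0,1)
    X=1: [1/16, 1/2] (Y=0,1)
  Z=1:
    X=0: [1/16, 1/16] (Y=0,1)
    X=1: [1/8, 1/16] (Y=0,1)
0.0474 nats

Conditional mutual information: I(X;Y|Z) = H(X|Z) + H(Y|Z) - H(X,Y|Z)

H(Z) = 0.6211
H(X,Z) = 1.1574 → H(X|Z) = 0.5363
H(Y,Z) = 1.1574 → H(Y|Z) = 0.5363
H(X,Y,Z) = 1.6462 → H(X,Y|Z) = 1.0251

I(X;Y|Z) = 0.5363 + 0.5363 - 1.0251 = 0.0474 nats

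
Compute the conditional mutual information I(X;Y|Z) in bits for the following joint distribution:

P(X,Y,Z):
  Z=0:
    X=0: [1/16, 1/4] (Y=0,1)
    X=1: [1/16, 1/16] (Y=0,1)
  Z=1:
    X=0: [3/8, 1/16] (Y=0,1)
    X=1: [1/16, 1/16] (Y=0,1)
0.0730 bits

Conditional mutual information: I(X;Y|Z) = H(X|Z) + H(Y|Z) - H(X,Y|Z)

H(Z) = 0.9887
H(X,Z) = 1.7962 → H(X|Z) = 0.8075
H(Y,Z) = 1.7962 → H(Y|Z) = 0.8075
H(X,Y,Z) = 2.5306 → H(X,Y|Z) = 1.5419

I(X;Y|Z) = 0.8075 + 0.8075 - 1.5419 = 0.0730 bits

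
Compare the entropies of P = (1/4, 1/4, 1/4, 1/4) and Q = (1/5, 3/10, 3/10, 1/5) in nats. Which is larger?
P

Computing entropies in nats:
H(P) = 1.3863
H(Q) = 1.3662

Distribution P has higher entropy.

Intuition: The distribution closer to uniform (more spread out) has higher entropy.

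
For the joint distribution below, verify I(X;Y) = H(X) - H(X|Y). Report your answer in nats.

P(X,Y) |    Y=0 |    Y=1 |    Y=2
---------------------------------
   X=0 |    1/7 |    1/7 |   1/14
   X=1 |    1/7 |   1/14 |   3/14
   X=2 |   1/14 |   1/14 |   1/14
I(X;Y) = 0.0477 nats

Mutual information has multiple equivalent forms:
- I(X;Y) = H(X) - H(X|Y)
- I(X;Y) = H(Y) - H(Y|X)
- I(X;Y) = H(X) + H(Y) - H(X,Y)

Computing all quantities:
H(X) = 1.0609, H(Y) = 1.0934, H(X,Y) = 2.1066
H(X|Y) = 1.0132, H(Y|X) = 1.0456

Verification:
H(X) - H(X|Y) = 1.0609 - 1.0132 = 0.0477
H(Y) - H(Y|X) = 1.0934 - 1.0456 = 0.0477
H(X) + H(Y) - H(X,Y) = 1.0609 + 1.0934 - 2.1066 = 0.0477

All forms give I(X;Y) = 0.0477 nats. ✓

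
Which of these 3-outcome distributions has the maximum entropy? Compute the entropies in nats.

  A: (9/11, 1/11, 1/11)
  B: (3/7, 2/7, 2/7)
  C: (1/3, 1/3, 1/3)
C

For a discrete distribution over n outcomes, entropy is maximized by the uniform distribution.

Computing entropies:
H(A) = 0.6002 nats
H(B) = 1.0790 nats
H(C) = 1.0986 nats

The uniform distribution (where all probabilities equal 1/3) achieves the maximum entropy of log_e(3) = 1.0986 nats.

Distribution C has the highest entropy.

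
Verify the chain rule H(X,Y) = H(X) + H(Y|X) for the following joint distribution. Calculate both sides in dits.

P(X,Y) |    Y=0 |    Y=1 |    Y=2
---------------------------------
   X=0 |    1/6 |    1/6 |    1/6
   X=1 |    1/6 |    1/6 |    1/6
H(X,Y) = 0.7782, H(X) = 0.3010, H(Y|X) = 0.4771 (all in dits)

Chain rule: H(X,Y) = H(X) + H(Y|X)

Left side — joint entropy directly:
H(X,Y) = -Σ p(x,y) log p(x,y) = 0.7782 dits

Right side — compute H(Y|X) from the conditional distributions:
P(X) = (1/2, 1/2), so H(X) = 0.3010 dits
H(Y|X) = Σ_x P(X=x) · H(Y|X=x):
  P(Y|X=0) = (1/3, 1/3, 1/3), H(Y|X=0) = 0.4771, weight P(X=0) = 1/2
  P(Y|X=1) = (1/3, 1/3, 1/3), H(Y|X=1) = 0.4771, weight P(X=1) = 1/2
H(Y|X) = 0.4771 dits

H(X) + H(Y|X) = 0.3010 + 0.4771 = 0.7782 dits

Both sides equal 0.7782 dits. ✓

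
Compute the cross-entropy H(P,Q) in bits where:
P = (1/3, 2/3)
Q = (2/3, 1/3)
1.2516 bits

Cross-entropy: H(P,Q) = -Σ p(x) log q(x)

Alternatively: H(P,Q) = H(P) + D_KL(P||Q)
H(P) = 0.9183 bits
D_KL(P||Q) = 0.3333 bits

H(P,Q) = 0.9183 + 0.3333 = 1.2516 bits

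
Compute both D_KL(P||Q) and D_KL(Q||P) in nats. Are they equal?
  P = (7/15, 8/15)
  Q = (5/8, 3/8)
D_KL(P||Q) = 0.0515, D_KL(Q||P) = 0.0505

KL divergence is not symmetric: D_KL(P||Q) ≠ D_KL(Q||P) in general.

D_KL(P||Q) = 0.0515 nats
D_KL(Q||P) = 0.0505 nats

No, they are not equal!

This asymmetry is why KL divergence is not a true distance metric.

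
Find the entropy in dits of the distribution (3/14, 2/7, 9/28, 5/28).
0.5908 dits

Shannon entropy is H(X) = -Σ p(x) log p(x).

For P = (3/14, 2/7, 9/28, 5/28):
H = -3/14 × log_10(3/14) -2/7 × log_10(2/7) -9/28 × log_10(9/28) -5/28 × log_10(5/28)
H = 0.5908 dits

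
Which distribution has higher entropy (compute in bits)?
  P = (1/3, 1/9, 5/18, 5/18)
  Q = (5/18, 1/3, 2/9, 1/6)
Q

Computing entropies in bits:
H(P) = 1.9072
H(Q) = 1.9547

Distribution Q has higher entropy.

Intuition: The distribution closer to uniform (more spread out) has higher entropy.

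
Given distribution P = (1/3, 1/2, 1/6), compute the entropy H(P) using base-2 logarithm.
1.4591 bits

Shannon entropy is H(X) = -Σ p(x) log p(x).

For P = (1/3, 1/2, 1/6):
H = -1/3 × log_2(1/3) -1/2 × log_2(1/2) -1/6 × log_2(1/6)
H = 1.4591 bits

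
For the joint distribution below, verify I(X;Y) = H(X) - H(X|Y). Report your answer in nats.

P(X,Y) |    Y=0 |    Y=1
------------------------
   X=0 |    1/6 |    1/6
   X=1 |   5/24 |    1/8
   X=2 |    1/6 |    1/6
I(X;Y) = 0.0071 nats

Mutual information has multiple equivalent forms:
- I(X;Y) = H(X) - H(X|Y)
- I(X;Y) = H(Y) - H(Y|X)
- I(X;Y) = H(X) + H(Y) - H(X,Y)

Computing all quantities:
H(X) = 1.0986, H(Y) = 0.6897, H(X,Y) = 1.7812
H(X|Y) = 1.0916, H(Y|X) = 0.6826

Verification:
H(X) - H(X|Y) = 1.0986 - 1.0916 = 0.0071
H(Y) - H(Y|X) = 0.6897 - 0.6826 = 0.0071
H(X) + H(Y) - H(X,Y) = 1.0986 + 0.6897 - 1.7812 = 0.0071

All forms give I(X;Y) = 0.0071 nats. ✓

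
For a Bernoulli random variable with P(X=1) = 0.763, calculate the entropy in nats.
0.5476 nats

The binary entropy function is:
H(p) = -p log(p) - (1-p) log(1-p)

H(0.763) = -0.763 × log_e(0.763) - 0.237 × log_e(0.237)
H(0.763) = 0.5476 nats

Note: Binary entropy is maximized at p=0.5 (H=1 bit) and minimized at p=0 or p=1 (H=0).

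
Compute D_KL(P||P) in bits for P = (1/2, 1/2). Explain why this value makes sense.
0.0000 bits

KL divergence satisfies the Gibbs inequality: D_KL(P||Q) ≥ 0 for all distributions P, Q.

D_KL(P||Q) = Σ p(x) log(p(x)/q(x))
Each term is p(x) × log_2(p(x)/p(x)) = p(x) × log_2(1) = 0, so the sum is 0.
D_KL(P||Q) = 0.0000 bits

When P = Q, the KL divergence is exactly 0, as there is no 'divergence' between identical distributions.

This non-negativity is a fundamental property: relative entropy cannot be negative because it measures how different Q is from P.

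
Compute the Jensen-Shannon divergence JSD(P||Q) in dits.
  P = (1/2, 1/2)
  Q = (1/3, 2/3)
0.0062 dits

Jensen-Shannon divergence is:
JSD(P||Q) = 0.5 × D_KL(P||M) + 0.5 × D_KL(Q||M)
where M = 0.5 × (P + Q) is the mixture distribution.

M = 0.5 × (1/2, 1/2) + 0.5 × (1/3, 2/3) = (5/12, 7/12)

D_KL(P||M) = 0.0061 dits
D_KL(Q||M) = 0.0064 dits

JSD(P||Q) = 0.5 × 0.0061 + 0.5 × 0.0064 = 0.0062 dits

Unlike KL divergence, JSD is symmetric and bounded: 0 ≤ JSD ≤ log(2).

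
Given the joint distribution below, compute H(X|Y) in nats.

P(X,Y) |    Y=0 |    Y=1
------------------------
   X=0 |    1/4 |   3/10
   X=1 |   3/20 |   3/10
0.6805 nats

Using the chain rule: H(X|Y) = H(X,Y) - H(Y)

First, compute H(X,Y) = 1.3535 nats

Marginal P(Y) = (2/5, 3/5)
H(Y) = 0.6730 nats

H(X|Y) = H(X,Y) - H(Y) = 1.3535 - 0.6730 = 0.6805 nats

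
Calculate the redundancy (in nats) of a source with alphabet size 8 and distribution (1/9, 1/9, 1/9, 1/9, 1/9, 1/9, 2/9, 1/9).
0.0362 nats

Redundancy measures how far a source is from maximum entropy:
R = H_max - H(X)

Maximum entropy for 8 symbols: H_max = log_e(8) = 2.0794 nats
Actual entropy: H(X) = 2.0432 nats
Redundancy: R = 2.0794 - 2.0432 = 0.0362 nats

This redundancy represents potential for compression: the source could be compressed by 0.0362 nats per symbol.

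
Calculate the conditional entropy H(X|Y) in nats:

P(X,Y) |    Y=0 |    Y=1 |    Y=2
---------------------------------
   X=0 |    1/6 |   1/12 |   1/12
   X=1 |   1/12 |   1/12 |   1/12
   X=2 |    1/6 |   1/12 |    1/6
1.0608 nats

Using the chain rule: H(X|Y) = H(X,Y) - H(Y)

First, compute H(X,Y) = 2.1383 nats

Marginal P(Y) = (5/12, 1/4, 1/3)
H(Y) = 1.0776 nats

H(X|Y) = H(X,Y) - H(Y) = 2.1383 - 1.0776 = 1.0608 nats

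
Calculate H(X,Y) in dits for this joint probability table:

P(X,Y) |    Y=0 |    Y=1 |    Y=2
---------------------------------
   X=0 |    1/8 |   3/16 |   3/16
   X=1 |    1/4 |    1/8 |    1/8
0.7618 dits

Joint entropy is H(X,Y) = -Σ_{x,y} p(x,y) log p(x,y).

Summing over all non-zero entries:
H(X,Y) = -[1/8·log_10(1/8) + 3/16·log_10(3/16) + 3/16·log_10(3/16) + 1/4·log_10(1/4) + 1/8·log_10(1/8) + 1/8·log_10(1/8)]
H(X,Y) = 0.7618 dits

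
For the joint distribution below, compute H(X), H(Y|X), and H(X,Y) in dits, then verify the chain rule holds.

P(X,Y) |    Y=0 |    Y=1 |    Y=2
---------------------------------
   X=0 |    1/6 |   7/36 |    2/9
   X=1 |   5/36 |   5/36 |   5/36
H(X,Y) = 0.7704, H(X) = 0.2950, H(Y|X) = 0.4754 (all in dits)

Chain rule: H(X,Y) = H(X) + H(Y|X)

Left side — joint entropy directly:
H(X,Y) = -Σ p(x,y) log p(x,y) = 0.7704 dits

Right side — compute H(Y|X) from the conditional distributions:
P(X) = (7/12, 5/12), so H(X) = 0.2950 dits
H(Y|X) = Σ_x P(X=x) · H(Y|X=x):
  P(Y|X=0) = (2/7, 1/3, 8/21), H(Y|X=0) = 0.4742, weight P(X=0) = 7/12
  P(Y|X=1) = (1/3, 1/3, 1/3), H(Y|X=1) = 0.4771, weight P(X=1) = 5/12
H(Y|X) = 0.4754 dits

H(X) + H(Y|X) = 0.2950 + 0.4754 = 0.7704 dits

Both sides equal 0.7704 dits. ✓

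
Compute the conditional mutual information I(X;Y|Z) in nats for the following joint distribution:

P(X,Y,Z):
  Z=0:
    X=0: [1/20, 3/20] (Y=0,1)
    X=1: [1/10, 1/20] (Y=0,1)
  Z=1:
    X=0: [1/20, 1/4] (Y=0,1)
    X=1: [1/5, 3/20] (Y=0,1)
0.0900 nats

Conditional mutual information: I(X;Y|Z) = H(X|Z) + H(Y|Z) - H(X,Y|Z)

H(Z) = 0.6474
H(X,Z) = 1.3351 → H(X|Z) = 0.6876
H(Y,Z) = 1.3195 → H(Y|Z) = 0.6721
H(X,Y,Z) = 1.9172 → H(X,Y|Z) = 1.2698

I(X;Y|Z) = 0.6876 + 0.6721 - 1.2698 = 0.0900 nats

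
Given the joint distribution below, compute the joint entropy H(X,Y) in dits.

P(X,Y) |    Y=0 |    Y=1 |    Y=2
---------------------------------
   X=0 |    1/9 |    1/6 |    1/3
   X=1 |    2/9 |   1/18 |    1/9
0.7157 dits

Joint entropy is H(X,Y) = -Σ_{x,y} p(x,y) log p(x,y).

Summing over all non-zero entries:
H(X,Y) = -[1/9·log_10(1/9) + 1/6·log_10(1/6) + 1/3·log_10(1/3) + 2/9·log_10(2/9) + 1/18·log_10(1/18) + 1/9·log_10(1/9)]
H(X,Y) = 0.7157 dits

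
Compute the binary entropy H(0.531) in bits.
0.9972 bits

The binary entropy function is:
H(p) = -p log(p) - (1-p) log(1-p)

H(0.531) = -0.531 × log_2(0.531) - 0.469 × log_2(0.469)
H(0.531) = 0.9972 bits

Note: Binary entropy is maximized at p=0.5 (H=1 bit) and minimized at p=0 or p=1 (H=0).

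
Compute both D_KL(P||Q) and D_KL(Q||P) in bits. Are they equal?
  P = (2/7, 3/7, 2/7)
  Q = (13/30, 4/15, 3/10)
D_KL(P||Q) = 0.1016, D_KL(Q||P) = 0.0990

KL divergence is not symmetric: D_KL(P||Q) ≠ D_KL(Q||P) in general.

D_KL(P||Q) = 0.1016 bits
D_KL(Q||P) = 0.0990 bits

No, they are not equal!

This asymmetry is why KL divergence is not a true distance metric.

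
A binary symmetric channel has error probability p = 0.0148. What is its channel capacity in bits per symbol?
0.8888 bits

For a binary symmetric channel (BSC) with error probability p:
Capacity C = 1 - H(p) bits per symbol

where H(p) = -p log₂(p) - (1-p) log₂(1-p) is the binary entropy function.

H(0.0148) = 0.1112 bits
C = 1 - 0.1112 = 0.8888 bits per symbol

This means we can reliably transmit up to 0.8888 bits of information per channel use.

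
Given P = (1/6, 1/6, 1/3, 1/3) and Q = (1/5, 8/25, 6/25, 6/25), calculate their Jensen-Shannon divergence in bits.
0.0298 bits

Jensen-Shannon divergence is:
JSD(P||Q) = 0.5 × D_KL(P||M) + 0.5 × D_KL(Q||M)
where M = 0.5 × (P + Q) is the mixture distribution.

M = 0.5 × (1/6, 1/6, 1/3, 1/3) + 0.5 × (1/5, 8/25, 6/25, 6/25) = (0.183333, 0.243333, 0.286667, 0.286667)

D_KL(P||M) = 0.0311 bits
D_KL(Q||M) = 0.0285 bits

JSD(P||Q) = 0.5 × 0.0311 + 0.5 × 0.0285 = 0.0298 bits

Unlike KL divergence, JSD is symmetric and bounded: 0 ≤ JSD ≤ log(2).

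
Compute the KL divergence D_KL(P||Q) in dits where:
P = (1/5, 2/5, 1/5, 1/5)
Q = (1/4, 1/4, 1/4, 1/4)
0.0235 dits

KL divergence: D_KL(P||Q) = Σ p(x) log(p(x)/q(x))

Computing term by term:
  x=0: 1/5 × log_10[(1/5)/(1/4)] = 1/5 × -0.0969 = -0.0194
  x=1: 2/5 × log_10[(2/5)/(1/4)] = 2/5 × 0.2041 = 0.0816
  x=2: 1/5 × log_10[(1/5)/(1/4)] = 1/5 × -0.0969 = -0.0194
  x=3: 1/5 × log_10[(1/5)/(1/4)] = 1/5 × -0.0969 = -0.0194

D_KL(P||Q) = 0.0235 dits

Note: KL divergence is always non-negative and equals 0 iff P = Q.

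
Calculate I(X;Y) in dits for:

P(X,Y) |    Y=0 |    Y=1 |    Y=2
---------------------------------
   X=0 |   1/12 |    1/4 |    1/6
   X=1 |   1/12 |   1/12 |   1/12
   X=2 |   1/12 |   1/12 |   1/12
0.0098 dits

Mutual information: I(X;Y) = H(X) + H(Y) - H(X,Y)

Marginals:
P(X) = (1/2, 1/4, 1/4), H(X) = 0.4515 dits
P(Y) = (1/4, 5/12, 1/3), H(Y) = 0.4680 dits

Joint entropy: H(X,Y) = 0.9097 dits

I(X;Y) = 0.4515 + 0.4680 - 0.9097 = 0.0098 dits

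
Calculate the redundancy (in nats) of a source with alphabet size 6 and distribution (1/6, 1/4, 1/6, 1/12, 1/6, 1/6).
0.0436 nats

Redundancy measures how far a source is from maximum entropy:
R = H_max - H(X)

Maximum entropy for 6 symbols: H_max = log_e(6) = 1.7918 nats
Actual entropy: H(X) = 1.7482 nats
Redundancy: R = 1.7918 - 1.7482 = 0.0436 nats

This redundancy represents potential for compression: the source could be compressed by 0.0436 nats per symbol.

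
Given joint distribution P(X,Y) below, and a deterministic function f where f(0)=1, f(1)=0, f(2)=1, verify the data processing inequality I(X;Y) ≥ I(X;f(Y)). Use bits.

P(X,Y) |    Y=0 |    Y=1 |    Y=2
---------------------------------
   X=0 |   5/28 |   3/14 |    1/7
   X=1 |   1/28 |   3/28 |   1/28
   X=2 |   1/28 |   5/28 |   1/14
I(X;Y) = 0.0454, I(X;f(Y)) = 0.0338, inequality holds: 0.0454 ≥ 0.0338

Data Processing Inequality: For any Markov chain X → Y → Z, we have I(X;Y) ≥ I(X;Z).

Here Z = f(Y) is a deterministic function of Y, forming X → Y → Z.

Original I(X;Y) = 0.0454 bits

After applying f:
P(X,Z) where Z=f(Y):
- P(X,Z=0) = P(X,Y=1)
- P(X,Z=1) = P(X,Y=0) + P(X,Y=2)

I(X;Z) = I(X;f(Y)) = 0.0338 bits

Verification: 0.0454 ≥ 0.0338 ✓

Information cannot be created by processing; the function f can only lose information about X.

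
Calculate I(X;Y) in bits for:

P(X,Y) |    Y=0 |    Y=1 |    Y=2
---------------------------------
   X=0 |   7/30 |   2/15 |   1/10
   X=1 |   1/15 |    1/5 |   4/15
0.1339 bits

Mutual information: I(X;Y) = H(X) + H(Y) - H(X,Y)

Marginals:
P(X) = (7/15, 8/15), H(X) = 0.9968 bits
P(Y) = (3/10, 1/3, 11/30), H(Y) = 1.5801 bits

Joint entropy: H(X,Y) = 2.4430 bits

I(X;Y) = 0.9968 + 1.5801 - 2.4430 = 0.1339 bits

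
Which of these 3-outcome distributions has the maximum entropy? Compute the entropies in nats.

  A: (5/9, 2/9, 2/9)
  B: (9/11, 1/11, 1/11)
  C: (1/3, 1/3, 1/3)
C

For a discrete distribution over n outcomes, entropy is maximized by the uniform distribution.

Computing entropies:
H(A) = 0.9950 nats
H(B) = 0.6002 nats
H(C) = 1.0986 nats

The uniform distribution (where all probabilities equal 1/3) achieves the maximum entropy of log_e(3) = 1.0986 nats.

Distribution C has the highest entropy.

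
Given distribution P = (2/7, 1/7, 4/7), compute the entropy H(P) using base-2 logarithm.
1.3788 bits

Shannon entropy is H(X) = -Σ p(x) log p(x).

For P = (2/7, 1/7, 4/7):
H = -2/7 × log_2(2/7) -1/7 × log_2(1/7) -4/7 × log_2(4/7)
H = 1.3788 bits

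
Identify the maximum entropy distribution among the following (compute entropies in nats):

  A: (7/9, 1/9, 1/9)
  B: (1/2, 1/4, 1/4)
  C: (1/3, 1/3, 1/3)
C

For a discrete distribution over n outcomes, entropy is maximized by the uniform distribution.

Computing entropies:
H(A) = 0.6837 nats
H(B) = 1.0397 nats
H(C) = 1.0986 nats

The uniform distribution (where all probabilities equal 1/3) achieves the maximum entropy of log_e(3) = 1.0986 nats.

Distribution C has the highest entropy.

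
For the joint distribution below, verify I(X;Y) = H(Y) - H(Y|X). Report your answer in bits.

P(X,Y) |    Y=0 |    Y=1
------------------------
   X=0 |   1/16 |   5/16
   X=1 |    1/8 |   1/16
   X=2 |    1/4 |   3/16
I(X;Y) = 0.1417 bits

Mutual information has multiple equivalent forms:
- I(X;Y) = H(X) - H(X|Y)
- I(X;Y) = H(Y) - H(Y|X)
- I(X;Y) = H(X) + H(Y) - H(X,Y)

Computing all quantities:
H(X) = 1.5052, H(Y) = 0.9887, H(X,Y) = 2.3522
H(X|Y) = 1.3635, H(Y|X) = 0.8470

Verification:
H(X) - H(X|Y) = 1.5052 - 1.3635 = 0.1417
H(Y) - H(Y|X) = 0.9887 - 0.8470 = 0.1417
H(X) + H(Y) - H(X,Y) = 1.5052 + 0.9887 - 2.3522 = 0.1417

All forms give I(X;Y) = 0.1417 bits. ✓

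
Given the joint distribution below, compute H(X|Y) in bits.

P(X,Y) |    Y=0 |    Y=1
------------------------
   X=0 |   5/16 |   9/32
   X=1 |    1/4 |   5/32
0.9689 bits

Using the chain rule: H(X|Y) = H(X,Y) - H(Y)

First, compute H(X,Y) = 1.9576 bits

Marginal P(Y) = (9/16, 7/16)
H(Y) = 0.9887 bits

H(X|Y) = H(X,Y) - H(Y) = 1.9576 - 0.9887 = 0.9689 bits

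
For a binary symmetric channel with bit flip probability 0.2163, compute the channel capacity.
0.2466 bits

For a binary symmetric channel (BSC) with error probability p:
Capacity C = 1 - H(p) bits per symbol

where H(p) = -p log₂(p) - (1-p) log₂(1-p) is the binary entropy function.

H(0.2163) = 0.7534 bits
C = 1 - 0.7534 = 0.2466 bits per symbol

This means we can reliably transmit up to 0.2466 bits of information per channel use.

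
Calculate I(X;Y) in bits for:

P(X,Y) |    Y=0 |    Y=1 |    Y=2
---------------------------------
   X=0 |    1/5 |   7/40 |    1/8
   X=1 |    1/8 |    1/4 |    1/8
0.0222 bits

Mutual information: I(X;Y) = H(X) + H(Y) - H(X,Y)

Marginals:
P(X) = (1/2, 1/2), H(X) = 1.0000 bits
P(Y) = (13/40, 17/40, 1/4), H(Y) = 1.5516 bits

Joint entropy: H(X,Y) = 2.5294 bits

I(X;Y) = 1.0000 + 1.5516 - 2.5294 = 0.0222 bits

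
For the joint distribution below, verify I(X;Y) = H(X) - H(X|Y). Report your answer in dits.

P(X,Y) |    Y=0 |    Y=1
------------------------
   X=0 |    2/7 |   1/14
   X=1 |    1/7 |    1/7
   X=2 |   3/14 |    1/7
I(X;Y) = 0.0150 dits

Mutual information has multiple equivalent forms:
- I(X;Y) = H(X) - H(X|Y)
- I(X;Y) = H(Y) - H(Y|X)
- I(X;Y) = H(X) + H(Y) - H(X,Y)

Computing all quantities:
H(X) = 0.4748, H(Y) = 0.2831, H(X,Y) = 0.7429
H(X|Y) = 0.4598, H(Y|X) = 0.2680

Verification:
H(X) - H(X|Y) = 0.4748 - 0.4598 = 0.0150
H(Y) - H(Y|X) = 0.2831 - 0.2680 = 0.0150
H(X) + H(Y) - H(X,Y) = 0.4748 + 0.2831 - 0.7429 = 0.0150

All forms give I(X;Y) = 0.0150 dits. ✓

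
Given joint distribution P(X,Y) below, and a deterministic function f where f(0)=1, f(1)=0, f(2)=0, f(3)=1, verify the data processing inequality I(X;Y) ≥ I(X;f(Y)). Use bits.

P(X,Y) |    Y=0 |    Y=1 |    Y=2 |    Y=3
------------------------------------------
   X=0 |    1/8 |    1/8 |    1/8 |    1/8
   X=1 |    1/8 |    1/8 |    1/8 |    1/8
I(X;Y) = 0.0000, I(X;f(Y)) = 0.0000, inequality holds: 0.0000 ≥ 0.0000

Data Processing Inequality: For any Markov chain X → Y → Z, we have I(X;Y) ≥ I(X;Z).

Here Z = f(Y) is a deterministic function of Y, forming X → Y → Z.

Original I(X;Y) = 0.0000 bits

After applying f:
P(X,Z) where Z=f(Y):
- P(X,Z=0) = P(X,Y=1) + P(X,Y=2)
- P(X,Z=1) = P(X,Y=0) + P(X,Y=3)

I(X;Z) = I(X;f(Y)) = 0.0000 bits

Verification: 0.0000 ≥ 0.0000 ✓

Information cannot be created by processing; the function f can only lose information about X.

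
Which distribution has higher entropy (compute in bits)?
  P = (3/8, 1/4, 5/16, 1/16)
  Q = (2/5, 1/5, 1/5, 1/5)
Q

Computing entropies in bits:
H(P) = 1.8050
H(Q) = 1.9219

Distribution Q has higher entropy.

Intuition: The distribution closer to uniform (more spread out) has higher entropy.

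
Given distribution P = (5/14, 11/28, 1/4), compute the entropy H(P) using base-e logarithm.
1.0813 nats

Shannon entropy is H(X) = -Σ p(x) log p(x).

For P = (5/14, 11/28, 1/4):
H = -5/14 × log_e(5/14) -11/28 × log_e(11/28) -1/4 × log_e(1/4)
H = 1.0813 nats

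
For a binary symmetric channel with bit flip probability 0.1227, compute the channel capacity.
0.4629 bits

For a binary symmetric channel (BSC) with error probability p:
Capacity C = 1 - H(p) bits per symbol

where H(p) = -p log₂(p) - (1-p) log₂(1-p) is the binary entropy function.

H(0.1227) = 0.5371 bits
C = 1 - 0.5371 = 0.4629 bits per symbol

This means we can reliably transmit up to 0.4629 bits of information per channel use.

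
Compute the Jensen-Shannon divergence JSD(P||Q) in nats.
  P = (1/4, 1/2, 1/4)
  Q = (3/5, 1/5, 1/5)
0.0717 nats

Jensen-Shannon divergence is:
JSD(P||Q) = 0.5 × D_KL(P||M) + 0.5 × D_KL(Q||M)
where M = 0.5 × (P + Q) is the mixture distribution.

M = 0.5 × (1/4, 1/2, 1/4) + 0.5 × (3/5, 1/5, 1/5) = (17/40, 7/20, 9/40)

D_KL(P||M) = 0.0720 nats
D_KL(Q||M) = 0.0714 nats

JSD(P||Q) = 0.5 × 0.0720 + 0.5 × 0.0714 = 0.0717 nats

Unlike KL divergence, JSD is symmetric and bounded: 0 ≤ JSD ≤ log(2).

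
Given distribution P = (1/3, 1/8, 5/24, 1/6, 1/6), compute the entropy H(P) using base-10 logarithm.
0.6732 dits

Shannon entropy is H(X) = -Σ p(x) log p(x).

For P = (1/3, 1/8, 5/24, 1/6, 1/6):
H = -1/3 × log_10(1/3) -1/8 × log_10(1/8) -5/24 × log_10(5/24) -1/6 × log_10(1/6) -1/6 × log_10(1/6)
H = 0.6732 dits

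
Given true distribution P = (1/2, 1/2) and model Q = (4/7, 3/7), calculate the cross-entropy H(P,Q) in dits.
0.3055 dits

Cross-entropy: H(P,Q) = -Σ p(x) log q(x)

Alternatively: H(P,Q) = H(P) + D_KL(P||Q)
H(P) = 0.3010 dits
D_KL(P||Q) = 0.0045 dits

H(P,Q) = 0.3010 + 0.0045 = 0.3055 dits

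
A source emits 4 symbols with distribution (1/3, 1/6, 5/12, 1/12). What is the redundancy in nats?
0.1496 nats

Redundancy measures how far a source is from maximum entropy:
R = H_max - H(X)

Maximum entropy for 4 symbols: H_max = log_e(4) = 1.3863 nats
Actual entropy: H(X) = 1.2367 nats
Redundancy: R = 1.3863 - 1.2367 = 0.1496 nats

This redundancy represents potential for compression: the source could be compressed by 0.1496 nats per symbol.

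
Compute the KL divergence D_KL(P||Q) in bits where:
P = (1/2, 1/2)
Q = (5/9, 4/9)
0.0090 bits

KL divergence: D_KL(P||Q) = Σ p(x) log(p(x)/q(x))

Computing term by term:
  x=0: 1/2 × log_2[(1/2)/(5/9)] = 1/2 × -0.1520 = -0.0760
  x=1: 1/2 × log_2[(1/2)/(4/9)] = 1/2 × 0.1699 = 0.0850

D_KL(P||Q) = 0.0090 bits

Note: KL divergence is always non-negative and equals 0 iff P = Q.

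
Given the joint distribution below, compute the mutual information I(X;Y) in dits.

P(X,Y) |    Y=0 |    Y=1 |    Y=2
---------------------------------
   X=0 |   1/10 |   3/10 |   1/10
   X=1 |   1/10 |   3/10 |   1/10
0.0000 dits

Mutual information: I(X;Y) = H(X) + H(Y) - H(X,Y)

Marginals:
P(X) = (1/2, 1/2), H(X) = 0.3010 dits
P(Y) = (1/5, 3/5, 1/5), H(Y) = 0.4127 dits

Joint entropy: H(X,Y) = 0.7137 dits

I(X;Y) = 0.3010 + 0.4127 - 0.7137 = 0.0000 dits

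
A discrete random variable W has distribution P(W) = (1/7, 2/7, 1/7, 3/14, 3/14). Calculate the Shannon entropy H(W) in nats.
1.5741 nats

Shannon entropy is H(X) = -Σ p(x) log p(x).

For P = (1/7, 2/7, 1/7, 3/14, 3/14):
H = -1/7 × log_e(1/7) -2/7 × log_e(2/7) -1/7 × log_e(1/7) -3/14 × log_e(3/14) -3/14 × log_e(3/14)
H = 1.5741 nats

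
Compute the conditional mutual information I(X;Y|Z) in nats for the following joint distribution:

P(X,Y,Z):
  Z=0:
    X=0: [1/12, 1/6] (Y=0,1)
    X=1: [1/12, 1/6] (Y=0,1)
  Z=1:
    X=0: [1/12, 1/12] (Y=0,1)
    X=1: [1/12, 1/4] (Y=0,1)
0.0153 nats

Conditional mutual information: I(X;Y|Z) = H(X|Z) + H(Y|Z) - H(X,Y|Z)

H(Z) = 0.6931
H(X,Z) = 1.3580 → H(X|Z) = 0.6648
H(Y,Z) = 1.3297 → H(Y|Z) = 0.6365
H(X,Y,Z) = 1.9792 → H(X,Y|Z) = 1.2861

I(X;Y|Z) = 0.6648 + 0.6365 - 1.2861 = 0.0153 nats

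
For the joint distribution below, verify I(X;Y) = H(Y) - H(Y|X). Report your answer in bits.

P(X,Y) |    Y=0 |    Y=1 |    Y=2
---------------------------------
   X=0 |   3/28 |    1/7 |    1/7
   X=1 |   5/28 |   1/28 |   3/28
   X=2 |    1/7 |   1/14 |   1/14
I(X;Y) = 0.0694 bits

Mutual information has multiple equivalent forms:
- I(X;Y) = H(X) - H(X|Y)
- I(X;Y) = H(Y) - H(Y|X)
- I(X;Y) = H(X) + H(Y) - H(X,Y)

Computing all quantities:
H(X) = 1.5722, H(Y) = 1.5502, H(X,Y) = 3.0531
H(X|Y) = 1.5029, H(Y|X) = 1.4808

Verification:
H(X) - H(X|Y) = 1.5722 - 1.5029 = 0.0694
H(Y) - H(Y|X) = 1.5502 - 1.4808 = 0.0694
H(X) + H(Y) - H(X,Y) = 1.5722 + 1.5502 - 3.0531 = 0.0694

All forms give I(X;Y) = 0.0694 bits. ✓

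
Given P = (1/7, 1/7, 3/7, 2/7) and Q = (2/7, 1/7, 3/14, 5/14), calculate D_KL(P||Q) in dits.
0.0583 dits

KL divergence: D_KL(P||Q) = Σ p(x) log(p(x)/q(x))

Computing term by term:
  x=0: 1/7 × log_10[(1/7)/(2/7)] = 1/7 × -0.3010 = -0.0430
  x=1: 1/7 × log_10[(1/7)/(1/7)] = 1/7 × 0.0000 = 0.0000
  x=2: 3/7 × log_10[(3/7)/(3/14)] = 3/7 × 0.3010 = 0.1290
  x=3: 2/7 × log_10[(2/7)/(5/14)] = 2/7 × -0.0969 = -0.0277

D_KL(P||Q) = 0.0583 dits

Note: KL divergence is always non-negative and equals 0 iff P = Q.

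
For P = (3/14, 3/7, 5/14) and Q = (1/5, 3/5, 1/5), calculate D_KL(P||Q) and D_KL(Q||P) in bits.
D_KL(P||Q) = 0.1120, D_KL(Q||P) = 0.1040

KL divergence is not symmetric: D_KL(P||Q) ≠ D_KL(Q||P) in general.

D_KL(P||Q) = 0.1120 bits
D_KL(Q||P) = 0.1040 bits

No, they are not equal!

This asymmetry is why KL divergence is not a true distance metric.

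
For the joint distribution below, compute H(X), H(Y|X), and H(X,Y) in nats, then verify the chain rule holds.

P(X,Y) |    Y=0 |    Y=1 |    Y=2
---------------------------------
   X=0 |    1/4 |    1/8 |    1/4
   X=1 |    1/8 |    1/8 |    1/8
H(X,Y) = 1.7329, H(X) = 0.6616, H(Y|X) = 1.0713 (all in nats)

Chain rule: H(X,Y) = H(X) + H(Y|X)

Left side — joint entropy directly:
H(X,Y) = -Σ p(x,y) log p(x,y) = 1.7329 nats

Right side — compute H(Y|X) from the conditional distributions:
P(X) = (5/8, 3/8), so H(X) = 0.6616 nats
H(Y|X) = Σ_x P(X=x) · H(Y|X=x):
  P(Y|X=0) = (2/5, 1/5, 2/5), H(Y|X=0) = 1.0549, weight P(X=0) = 5/8
  P(Y|X=1) = (1/3, 1/3, 1/3), H(Y|X=1) = 1.0986, weight P(X=1) = 3/8
H(Y|X) = 1.0713 nats

H(X) + H(Y|X) = 0.6616 + 1.0713 = 1.7329 nats

Both sides equal 1.7329 nats. ✓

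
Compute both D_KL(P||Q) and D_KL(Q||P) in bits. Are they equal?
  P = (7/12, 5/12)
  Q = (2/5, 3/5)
D_KL(P||Q) = 0.0983, D_KL(Q||P) = 0.0979

KL divergence is not symmetric: D_KL(P||Q) ≠ D_KL(Q||P) in general.

D_KL(P||Q) = 0.0983 bits
D_KL(Q||P) = 0.0979 bits

No, they are not equal!

This asymmetry is why KL divergence is not a true distance metric.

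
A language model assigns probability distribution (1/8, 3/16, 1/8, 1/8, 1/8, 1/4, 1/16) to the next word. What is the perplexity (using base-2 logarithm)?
6.5107

Perplexity is 2^H (or exp(H) for natural log).

First, H = -Σ p log p = 2.7028 bits
Perplexity = 2^2.7028 = 6.5107

Interpretation: The model's uncertainty is equivalent to choosing uniformly among 6.5 options.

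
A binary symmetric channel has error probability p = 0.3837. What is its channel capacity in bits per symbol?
0.0394 bits

For a binary symmetric channel (BSC) with error probability p:
Capacity C = 1 - H(p) bits per symbol

where H(p) = -p log₂(p) - (1-p) log₂(1-p) is the binary entropy function.

H(0.3837) = 0.9606 bits
C = 1 - 0.9606 = 0.0394 bits per symbol

This means we can reliably transmit up to 0.0394 bits of information per channel use.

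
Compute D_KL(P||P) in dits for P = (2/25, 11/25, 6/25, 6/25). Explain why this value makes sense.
0.0000 dits

KL divergence satisfies the Gibbs inequality: D_KL(P||Q) ≥ 0 for all distributions P, Q.

D_KL(P||Q) = Σ p(x) log(p(x)/q(x))
Each term is p(x) × log_10(p(x)/p(x)) = p(x) × log_10(1) = 0, so the sum is 0.
D_KL(P||Q) = 0.0000 dits

When P = Q, the KL divergence is exactly 0, as there is no 'divergence' between identical distributions.

This non-negativity is a fundamental property: relative entropy cannot be negative because it measures how different Q is from P.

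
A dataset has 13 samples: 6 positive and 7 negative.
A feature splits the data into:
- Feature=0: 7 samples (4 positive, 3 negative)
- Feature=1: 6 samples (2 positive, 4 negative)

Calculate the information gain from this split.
0.0414 bits

Information Gain = H(Y) - H(Y|Feature)

Before split:
P(positive) = 6/13 = 0.4615
H(Y) = 0.9957 bits

After split:
Feature=0: H = 0.9852 bits (weight = 7/13)
Feature=1: H = 0.9183 bits (weight = 6/13)
H(Y|Feature) = (7/13)×0.9852 + (6/13)×0.9183 = 0.9543 bits

Information Gain = 0.9957 - 0.9543 = 0.0414 bits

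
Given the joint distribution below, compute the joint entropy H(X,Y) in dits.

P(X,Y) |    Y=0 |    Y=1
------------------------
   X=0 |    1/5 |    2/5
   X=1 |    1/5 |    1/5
0.5786 dits

Joint entropy is H(X,Y) = -Σ_{x,y} p(x,y) log p(x,y).

Summing over all non-zero entries:
H(X,Y) = -[1/5·log_10(1/5) + 2/5·log_10(2/5) + 1/5·log_10(1/5) + 1/5·log_10(1/5)]
H(X,Y) = 0.5786 dits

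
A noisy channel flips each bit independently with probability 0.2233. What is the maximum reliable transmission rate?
0.2339 bits

For a binary symmetric channel (BSC) with error probability p:
Capacity C = 1 - H(p) bits per symbol

where H(p) = -p log₂(p) - (1-p) log₂(1-p) is the binary entropy function.

H(0.2233) = 0.7661 bits
C = 1 - 0.7661 = 0.2339 bits per symbol

This means we can reliably transmit up to 0.2339 bits of information per channel use.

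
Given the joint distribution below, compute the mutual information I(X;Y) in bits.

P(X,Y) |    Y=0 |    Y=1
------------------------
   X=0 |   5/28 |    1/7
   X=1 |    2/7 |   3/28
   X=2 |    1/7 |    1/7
0.0302 bits

Mutual information: I(X;Y) = H(X) + H(Y) - H(X,Y)

Marginals:
P(X) = (9/28, 11/28, 2/7), H(X) = 1.5722 bits
P(Y) = (17/28, 11/28), H(Y) = 0.9666 bits

Joint entropy: H(X,Y) = 2.5086 bits

I(X;Y) = 1.5722 + 0.9666 - 2.5086 = 0.0302 bits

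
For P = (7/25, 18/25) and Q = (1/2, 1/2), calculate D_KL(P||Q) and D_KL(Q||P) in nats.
D_KL(P||Q) = 0.1002, D_KL(Q||P) = 0.1076

KL divergence is not symmetric: D_KL(P||Q) ≠ D_KL(Q||P) in general.

D_KL(P||Q) = 0.1002 nats
D_KL(Q||P) = 0.1076 nats

No, they are not equal!

This asymmetry is why KL divergence is not a true distance metric.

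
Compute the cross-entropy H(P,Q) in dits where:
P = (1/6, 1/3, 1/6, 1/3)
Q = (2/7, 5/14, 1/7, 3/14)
0.6036 dits

Cross-entropy: H(P,Q) = -Σ p(x) log q(x)

Alternatively: H(P,Q) = H(P) + D_KL(P||Q)
H(P) = 0.5775 dits
D_KL(P||Q) = 0.0261 dits

H(P,Q) = 0.5775 + 0.0261 = 0.6036 dits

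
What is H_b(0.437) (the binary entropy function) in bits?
0.9885 bits

The binary entropy function is:
H(p) = -p log(p) - (1-p) log(1-p)

H(0.437) = -0.437 × log_2(0.437) - 0.563 × log_2(0.563)
H(0.437) = 0.9885 bits

Note: Binary entropy is maximized at p=0.5 (H=1 bit) and minimized at p=0 or p=1 (H=0).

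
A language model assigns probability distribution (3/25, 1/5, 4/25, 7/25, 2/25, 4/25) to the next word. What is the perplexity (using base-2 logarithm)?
5.5914

Perplexity is 2^H (or exp(H) for natural log).

First, H = -Σ p log p = 2.4832 bits
Perplexity = 2^2.4832 = 5.5914

Interpretation: The model's uncertainty is equivalent to choosing uniformly among 5.6 options.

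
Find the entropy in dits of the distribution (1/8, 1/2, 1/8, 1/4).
0.5268 dits

Shannon entropy is H(X) = -Σ p(x) log p(x).

For P = (1/8, 1/2, 1/8, 1/4):
H = -1/8 × log_10(1/8) -1/2 × log_10(1/2) -1/8 × log_10(1/8) -1/4 × log_10(1/4)
H = 0.5268 dits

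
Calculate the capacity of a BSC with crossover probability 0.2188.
0.2420 bits

For a binary symmetric channel (BSC) with error probability p:
Capacity C = 1 - H(p) bits per symbol

where H(p) = -p log₂(p) - (1-p) log₂(1-p) is the binary entropy function.

H(0.2188) = 0.7580 bits
C = 1 - 0.7580 = 0.2420 bits per symbol

This means we can reliably transmit up to 0.2420 bits of information per channel use.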